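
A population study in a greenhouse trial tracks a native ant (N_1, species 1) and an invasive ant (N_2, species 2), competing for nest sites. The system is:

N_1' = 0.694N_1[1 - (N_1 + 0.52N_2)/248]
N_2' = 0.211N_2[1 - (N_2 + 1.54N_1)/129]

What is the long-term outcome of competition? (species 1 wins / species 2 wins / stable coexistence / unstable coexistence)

Compare the nullcline intercepts: K1/α12 = 248/0.52 = 477 > K2 = 129; K2/α21 = 129/1.54 = 83.8 < K1 = 248.
Since the inequalities point opposite ways, species 1 can invade but species 2 cannot.

species 1 excludes species 2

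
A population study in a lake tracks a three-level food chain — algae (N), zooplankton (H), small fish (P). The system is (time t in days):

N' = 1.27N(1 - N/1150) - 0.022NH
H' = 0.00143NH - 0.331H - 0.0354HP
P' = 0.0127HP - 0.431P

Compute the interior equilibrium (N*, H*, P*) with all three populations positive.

From dP/dt = 0: 0.0127H* = 0.431, so H* = 33.9.
From dN/dt = 0: 1.27(1 - N*/1150) = 0.022·33.9, giving N* = 1150·(1 - 0.588) = 474.
From dH/dt = 0: 0.00143·474 - 0.331 = 0.0354P*, so P* = 0.347/0.0354 = 9.79.

N* ≈ 474, H* ≈ 33.9, P* ≈ 9.79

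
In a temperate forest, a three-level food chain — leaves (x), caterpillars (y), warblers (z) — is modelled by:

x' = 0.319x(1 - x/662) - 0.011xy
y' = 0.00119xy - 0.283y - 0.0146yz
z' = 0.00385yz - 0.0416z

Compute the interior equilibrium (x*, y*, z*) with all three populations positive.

From dz/dt = 0: 0.00385y* = 0.0416, so y* = 10.8.
From dx/dt = 0: 0.319(1 - x*/662) = 0.011·10.8, giving x* = 662·(1 - 0.373) = 415.
From dy/dt = 0: 0.00119·415 - 0.283 = 0.0146z*, so z* = 0.211/0.0146 = 14.5.

x* ≈ 415, y* ≈ 10.8, z* ≈ 14.5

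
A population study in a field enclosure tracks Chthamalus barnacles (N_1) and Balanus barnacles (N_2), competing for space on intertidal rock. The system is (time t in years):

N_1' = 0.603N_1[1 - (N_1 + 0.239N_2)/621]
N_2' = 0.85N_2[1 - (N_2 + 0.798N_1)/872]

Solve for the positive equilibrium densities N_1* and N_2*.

N_1* ≈ 510, N_2* ≈ 465

Setting both brackets to zero gives the nullclines N_1 + 0.239N_2 = 621 and 0.798N_1 + N_2 = 872.
Substituting N_2 = 872 - 0.798N_1 into the first: N_1(1 - 0.239·0.798) = 621 - 0.239·872.
So N_1* = 413/0.809 = 510, and then N_2* = 872 - 0.798·510 = 465.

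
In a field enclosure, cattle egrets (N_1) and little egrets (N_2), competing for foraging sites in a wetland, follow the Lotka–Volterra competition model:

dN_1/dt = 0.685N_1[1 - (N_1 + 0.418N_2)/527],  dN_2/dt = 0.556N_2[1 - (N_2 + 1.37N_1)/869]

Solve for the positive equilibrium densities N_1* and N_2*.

Setting both brackets to zero gives the nullclines N_1 + 0.418N_2 = 527 and 1.37N_1 + N_2 = 869.
Substituting N_2 = 869 - 1.37N_1 into the first: N_1(1 - 0.418·1.37) = 527 - 0.418·869.
So N_1* = 164/0.427 = 383, and then N_2* = 869 - 1.37·383 = 344.

N_1* ≈ 383, N_2* ≈ 344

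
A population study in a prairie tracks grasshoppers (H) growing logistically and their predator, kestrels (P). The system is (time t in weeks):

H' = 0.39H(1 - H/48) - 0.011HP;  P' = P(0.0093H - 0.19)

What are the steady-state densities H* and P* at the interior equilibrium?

H* ≈ 20.4, P* ≈ 20.4

From dP/dt = 0 with P > 0: 0.0093H* = 0.19, so H* = 20.4.
Substitute into dH/dt = 0: 0.39(1 - 20.4/48) = 0.011P*.
The bracket is 0.574, giving P* = 0.224/0.011 = 20.4.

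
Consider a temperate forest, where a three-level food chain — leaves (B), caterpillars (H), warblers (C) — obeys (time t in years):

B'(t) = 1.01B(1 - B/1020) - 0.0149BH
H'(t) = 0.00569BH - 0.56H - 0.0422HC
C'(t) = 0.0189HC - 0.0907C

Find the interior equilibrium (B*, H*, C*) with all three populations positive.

From dC/dt = 0: 0.0189H* = 0.0907, so H* = 4.8.
From dB/dt = 0: 1.01(1 - B*/1020) = 0.0149·4.8, giving B* = 1020·(1 - 0.0708) = 948.
From dH/dt = 0: 0.00569·948 - 0.56 = 0.0422C*, so C* = 4.83/0.0422 = 115.

B* ≈ 948, H* ≈ 4.8, C* ≈ 115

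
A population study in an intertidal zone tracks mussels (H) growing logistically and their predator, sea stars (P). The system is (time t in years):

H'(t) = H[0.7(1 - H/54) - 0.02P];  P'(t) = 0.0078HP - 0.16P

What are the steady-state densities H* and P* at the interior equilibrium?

From dP/dt = 0 with P > 0: 0.0078H* = 0.16, so H* = 20.5.
Substitute into dH/dt = 0: 0.7(1 - 20.5/54) = 0.02P*.
The bracket is 0.62, giving P* = 0.434/0.02 = 21.7.

H* ≈ 20.5, P* ≈ 21.7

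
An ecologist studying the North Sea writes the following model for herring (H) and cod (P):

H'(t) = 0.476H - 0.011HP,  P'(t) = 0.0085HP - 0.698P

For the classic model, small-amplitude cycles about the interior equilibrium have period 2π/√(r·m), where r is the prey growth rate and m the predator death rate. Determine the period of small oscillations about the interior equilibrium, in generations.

T ≈ 10.9 generations

Here r = 0.476 and m = 0.698, so r·m = 0.332.
ω = √0.332 = 0.576 per generation, hence T = 2π/ω ≈ 10.9 generations.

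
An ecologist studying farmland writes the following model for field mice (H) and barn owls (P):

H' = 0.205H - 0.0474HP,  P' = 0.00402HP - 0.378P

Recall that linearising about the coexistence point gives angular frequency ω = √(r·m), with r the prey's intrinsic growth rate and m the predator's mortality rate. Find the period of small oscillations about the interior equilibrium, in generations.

T ≈ 22.6 generations

Here r = 0.205 and m = 0.378, so r·m = 0.0775.
ω = √0.0775 = 0.278 per generation, hence T = 2π/ω ≈ 22.6 generations.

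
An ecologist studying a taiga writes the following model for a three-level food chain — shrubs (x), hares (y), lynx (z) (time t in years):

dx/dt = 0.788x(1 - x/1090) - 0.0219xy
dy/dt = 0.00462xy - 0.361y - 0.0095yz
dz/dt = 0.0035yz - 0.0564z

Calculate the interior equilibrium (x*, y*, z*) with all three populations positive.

x* ≈ 602, y* ≈ 16.1, z* ≈ 255

From dz/dt = 0: 0.0035y* = 0.0564, so y* = 16.1.
From dx/dt = 0: 0.788(1 - x*/1090) = 0.0219·16.1, giving x* = 1090·(1 - 0.448) = 602.
From dy/dt = 0: 0.00462·602 - 0.361 = 0.0095z*, so z* = 2.42/0.0095 = 255.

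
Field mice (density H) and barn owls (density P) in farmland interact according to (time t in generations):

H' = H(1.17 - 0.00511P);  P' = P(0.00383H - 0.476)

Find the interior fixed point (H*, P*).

H* ≈ 124, P* ≈ 229

Set dP/dt = 0 with P > 0: 0.00383H - 0.476 = 0, so H* = 0.476/0.00383 = 124.
Set dH/dt = 0 with H > 0: 1.17 - 0.00511P = 0, so P* = 1.17/0.00511 = 229.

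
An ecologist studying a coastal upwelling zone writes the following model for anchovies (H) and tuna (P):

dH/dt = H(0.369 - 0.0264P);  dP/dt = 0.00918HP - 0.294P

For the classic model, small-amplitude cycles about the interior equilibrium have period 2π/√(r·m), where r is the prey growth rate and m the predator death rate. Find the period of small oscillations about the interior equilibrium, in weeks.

Here r = 0.369 and m = 0.294, so r·m = 0.108.
ω = √0.108 = 0.329 per week, hence T = 2π/ω ≈ 19.1 weeks.

T ≈ 19.1 weeks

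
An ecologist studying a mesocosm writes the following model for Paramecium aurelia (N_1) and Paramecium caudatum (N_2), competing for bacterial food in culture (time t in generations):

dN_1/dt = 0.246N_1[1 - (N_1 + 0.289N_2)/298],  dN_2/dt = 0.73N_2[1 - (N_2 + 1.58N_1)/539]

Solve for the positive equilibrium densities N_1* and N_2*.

N_1* ≈ 262, N_2* ≈ 125

Setting both brackets to zero gives the nullclines N_1 + 0.289N_2 = 298 and 1.58N_1 + N_2 = 539.
Substituting N_2 = 539 - 1.58N_1 into the first: N_1(1 - 0.289·1.58) = 298 - 0.289·539.
So N_1* = 142/0.543 = 262, and then N_2* = 539 - 1.58·262 = 125.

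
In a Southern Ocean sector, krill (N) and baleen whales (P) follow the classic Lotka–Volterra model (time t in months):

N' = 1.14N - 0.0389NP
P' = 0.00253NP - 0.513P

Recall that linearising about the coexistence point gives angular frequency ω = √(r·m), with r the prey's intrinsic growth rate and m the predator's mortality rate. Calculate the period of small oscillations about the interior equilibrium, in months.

Here r = 1.14 and m = 0.513, so r·m = 0.585.
ω = √0.585 = 0.765 per month, hence T = 2π/ω ≈ 8.22 months.

T ≈ 8.22 months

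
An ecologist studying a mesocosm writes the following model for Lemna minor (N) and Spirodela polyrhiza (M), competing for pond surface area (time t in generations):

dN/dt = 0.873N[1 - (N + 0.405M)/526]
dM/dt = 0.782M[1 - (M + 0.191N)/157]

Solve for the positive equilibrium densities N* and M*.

Setting both brackets to zero gives the nullclines N + 0.405M = 526 and 0.191N + M = 157.
Substituting M = 157 - 0.191N into the first: N(1 - 0.405·0.191) = 526 - 0.405·157.
So N* = 462/0.923 = 501, and then M* = 157 - 0.191·501 = 61.3.

N* ≈ 501, M* ≈ 61.3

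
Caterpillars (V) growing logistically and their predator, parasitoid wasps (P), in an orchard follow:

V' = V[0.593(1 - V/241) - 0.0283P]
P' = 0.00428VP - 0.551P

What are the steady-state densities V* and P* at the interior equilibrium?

From dP/dt = 0 with P > 0: 0.00428V* = 0.551, so V* = 129.
Substitute into dV/dt = 0: 0.593(1 - 129/241) = 0.0283P*.
The bracket is 0.466, giving P* = 0.276/0.0283 = 9.76.

V* ≈ 129, P* ≈ 9.76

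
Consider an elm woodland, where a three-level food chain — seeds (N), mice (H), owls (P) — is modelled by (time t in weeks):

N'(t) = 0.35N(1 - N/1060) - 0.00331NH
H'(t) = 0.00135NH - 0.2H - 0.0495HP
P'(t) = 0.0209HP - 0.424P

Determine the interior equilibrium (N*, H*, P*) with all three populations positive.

From dP/dt = 0: 0.0209H* = 0.424, so H* = 20.3.
From dN/dt = 0: 0.35(1 - N*/1060) = 0.00331·20.3, giving N* = 1060·(1 - 0.192) = 857.
From dH/dt = 0: 0.00135·857 - 0.2 = 0.0495P*, so P* = 0.956/0.0495 = 19.3.

N* ≈ 857, H* ≈ 20.3, P* ≈ 19.3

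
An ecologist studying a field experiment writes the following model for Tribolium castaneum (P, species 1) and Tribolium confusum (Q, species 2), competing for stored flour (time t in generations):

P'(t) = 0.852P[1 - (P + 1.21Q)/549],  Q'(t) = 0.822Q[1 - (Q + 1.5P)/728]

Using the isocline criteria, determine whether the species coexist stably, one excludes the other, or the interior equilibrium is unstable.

unstable coexistence (outcome depends on initial conditions)

Compare the nullcline intercepts: K1/α12 = 549/1.21 = 454 < K2 = 728; K2/α21 = 728/1.5 = 485 < K1 = 549.
Since both are reversed, neither can invade when rare; the interior point is a saddle.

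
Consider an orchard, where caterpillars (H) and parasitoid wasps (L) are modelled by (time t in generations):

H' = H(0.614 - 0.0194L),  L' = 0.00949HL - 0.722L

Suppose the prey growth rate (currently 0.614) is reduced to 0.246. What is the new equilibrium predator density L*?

L* ≈ 12.7

At the interior fixed point, setting dH/dt = 0 with H > 0 fixes L* = (prey growth rate)/(HL coefficient) — independent of the other coefficients.
With the change, L* = 0.246/0.0194 = 12.7; it falls from 31.6.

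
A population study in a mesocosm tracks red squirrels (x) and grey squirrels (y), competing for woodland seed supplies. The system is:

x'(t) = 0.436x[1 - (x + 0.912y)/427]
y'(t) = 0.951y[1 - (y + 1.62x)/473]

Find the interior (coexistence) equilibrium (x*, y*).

Setting both brackets to zero gives the nullclines x + 0.912y = 427 and 1.62x + y = 473.
Substituting y = 473 - 1.62x into the first: x(1 - 0.912·1.62) = 427 - 0.912·473.
So x* = -4.38/-0.477 = 9.17, and then y* = 473 - 1.62·9.17 = 458.

x* ≈ 9.17, y* ≈ 458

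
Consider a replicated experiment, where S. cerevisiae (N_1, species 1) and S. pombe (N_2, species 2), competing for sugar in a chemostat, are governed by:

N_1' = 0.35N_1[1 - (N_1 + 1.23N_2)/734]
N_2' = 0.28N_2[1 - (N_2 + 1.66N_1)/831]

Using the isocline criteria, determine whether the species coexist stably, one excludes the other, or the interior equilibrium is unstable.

unstable coexistence (outcome depends on initial conditions)

Compare the nullcline intercepts: K1/α12 = 734/1.23 = 597 < K2 = 831; K2/α21 = 831/1.66 = 501 < K1 = 734.
Since both are reversed, neither can invade when rare; the interior point is a saddle.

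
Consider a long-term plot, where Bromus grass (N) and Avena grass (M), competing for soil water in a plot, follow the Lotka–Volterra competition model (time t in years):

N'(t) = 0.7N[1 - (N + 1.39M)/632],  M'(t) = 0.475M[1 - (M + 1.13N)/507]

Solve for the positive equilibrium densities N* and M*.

Setting both brackets to zero gives the nullclines N + 1.39M = 632 and 1.13N + M = 507.
Substituting M = 507 - 1.13N into the first: N(1 - 1.39·1.13) = 632 - 1.39·507.
So N* = -72.7/-0.571 = 127, and then M* = 507 - 1.13·127 = 363.

N* ≈ 127, M* ≈ 363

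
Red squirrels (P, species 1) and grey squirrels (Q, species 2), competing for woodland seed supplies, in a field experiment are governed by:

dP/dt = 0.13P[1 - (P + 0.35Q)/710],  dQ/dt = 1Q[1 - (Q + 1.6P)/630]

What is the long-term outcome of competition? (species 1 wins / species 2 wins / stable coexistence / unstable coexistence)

Compare the nullcline intercepts: K1/α12 = 710/0.35 = 2030 > K2 = 630; K2/α21 = 630/1.6 = 394 < K1 = 710.
Since the inequalities point opposite ways, species 1 can invade but species 2 cannot.

species 1 excludes species 2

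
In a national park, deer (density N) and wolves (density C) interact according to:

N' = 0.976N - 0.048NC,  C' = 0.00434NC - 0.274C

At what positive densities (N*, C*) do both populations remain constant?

Set dC/dt = 0 with C > 0: 0.00434N - 0.274 = 0, so N* = 0.274/0.00434 = 63.1.
Set dN/dt = 0 with N > 0: 0.976 - 0.048C = 0, so C* = 0.976/0.048 = 20.3.

N* ≈ 63.1, C* ≈ 20.3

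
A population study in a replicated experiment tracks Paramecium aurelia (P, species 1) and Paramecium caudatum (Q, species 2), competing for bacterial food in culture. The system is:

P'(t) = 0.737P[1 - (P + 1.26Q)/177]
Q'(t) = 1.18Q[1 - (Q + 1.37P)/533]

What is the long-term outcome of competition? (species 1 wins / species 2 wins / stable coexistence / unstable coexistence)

Compare the nullcline intercepts: K1/α12 = 177/1.26 = 140 < K2 = 533; K2/α21 = 533/1.37 = 389 > K1 = 177.
Since the inequalities point opposite ways, species 2 can invade but species 1 cannot.

species 2 excludes species 1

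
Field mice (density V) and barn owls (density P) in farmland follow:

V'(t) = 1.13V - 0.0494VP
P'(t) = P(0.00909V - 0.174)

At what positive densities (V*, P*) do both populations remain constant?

V* ≈ 19.1, P* ≈ 22.9

Set dP/dt = 0 with P > 0: 0.00909V - 0.174 = 0, so V* = 0.174/0.00909 = 19.1.
Set dV/dt = 0 with V > 0: 1.13 - 0.0494P = 0, so P* = 1.13/0.0494 = 22.9.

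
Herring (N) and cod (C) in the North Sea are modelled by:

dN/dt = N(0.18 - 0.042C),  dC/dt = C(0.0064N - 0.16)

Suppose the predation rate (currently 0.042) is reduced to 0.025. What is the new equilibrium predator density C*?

C* ≈ 7.2

At the interior fixed point, setting dN/dt = 0 with N > 0 fixes C* = (prey growth rate)/(NC coefficient) — independent of the other coefficients.
With the change, C* = 0.18/0.025 = 7.2; it rises from 4.29.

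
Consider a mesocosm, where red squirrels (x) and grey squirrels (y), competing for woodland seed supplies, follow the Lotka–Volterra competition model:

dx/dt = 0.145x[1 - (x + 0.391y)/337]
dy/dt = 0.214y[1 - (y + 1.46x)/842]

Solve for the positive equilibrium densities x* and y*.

x* ≈ 18.1, y* ≈ 816

Setting both brackets to zero gives the nullclines x + 0.391y = 337 and 1.46x + y = 842.
Substituting y = 842 - 1.46x into the first: x(1 - 0.391·1.46) = 337 - 0.391·842.
So x* = 7.78/0.429 = 18.1, and then y* = 842 - 1.46·18.1 = 816.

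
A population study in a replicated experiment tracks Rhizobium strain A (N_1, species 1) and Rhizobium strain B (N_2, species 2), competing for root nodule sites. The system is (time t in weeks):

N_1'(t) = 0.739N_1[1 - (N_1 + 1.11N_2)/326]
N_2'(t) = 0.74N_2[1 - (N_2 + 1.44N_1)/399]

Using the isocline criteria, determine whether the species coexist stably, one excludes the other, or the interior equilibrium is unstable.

unstable coexistence (outcome depends on initial conditions)

Compare the nullcline intercepts: K1/α12 = 326/1.11 = 294 < K2 = 399; K2/α21 = 399/1.44 = 277 < K1 = 326.
Since both are reversed, neither can invade when rare; the interior point is a saddle.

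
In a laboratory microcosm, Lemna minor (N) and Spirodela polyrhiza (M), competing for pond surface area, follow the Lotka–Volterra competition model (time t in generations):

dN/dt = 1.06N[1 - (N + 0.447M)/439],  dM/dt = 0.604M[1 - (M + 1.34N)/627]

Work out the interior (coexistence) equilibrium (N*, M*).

N* ≈ 396, M* ≈ 96.6

Setting both brackets to zero gives the nullclines N + 0.447M = 439 and 1.34N + M = 627.
Substituting M = 627 - 1.34N into the first: N(1 - 0.447·1.34) = 439 - 0.447·627.
So N* = 159/0.401 = 396, and then M* = 627 - 1.34·396 = 96.6.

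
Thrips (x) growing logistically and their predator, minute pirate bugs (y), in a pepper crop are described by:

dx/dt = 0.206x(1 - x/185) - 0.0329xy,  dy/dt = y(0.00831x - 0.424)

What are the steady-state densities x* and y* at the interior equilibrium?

x* ≈ 51, y* ≈ 4.53

From dy/dt = 0 with y > 0: 0.00831x* = 0.424, so x* = 51.
Substitute into dx/dt = 0: 0.206(1 - 51/185) = 0.0329y*.
The bracket is 0.724, giving y* = 0.149/0.0329 = 4.53.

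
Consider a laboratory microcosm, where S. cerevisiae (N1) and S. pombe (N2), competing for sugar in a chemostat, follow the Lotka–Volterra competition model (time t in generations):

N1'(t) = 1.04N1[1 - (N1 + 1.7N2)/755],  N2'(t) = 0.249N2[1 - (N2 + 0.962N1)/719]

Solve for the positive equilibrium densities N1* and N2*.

Setting both brackets to zero gives the nullclines N1 + 1.7N2 = 755 and 0.962N1 + N2 = 719.
Substituting N2 = 719 - 0.962N1 into the first: N1(1 - 1.7·0.962) = 755 - 1.7·719.
So N1* = -467/-0.635 = 735, and then N2* = 719 - 0.962·735 = 11.5.

N1* ≈ 735, N2* ≈ 11.5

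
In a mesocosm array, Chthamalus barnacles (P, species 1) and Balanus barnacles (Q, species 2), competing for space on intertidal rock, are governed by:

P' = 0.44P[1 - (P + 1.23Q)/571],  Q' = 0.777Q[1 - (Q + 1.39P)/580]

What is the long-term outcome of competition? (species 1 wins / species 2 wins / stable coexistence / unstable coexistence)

Compare the nullcline intercepts: K1/α12 = 571/1.23 = 464 < K2 = 580; K2/α21 = 580/1.39 = 417 < K1 = 571.
Since both are reversed, neither can invade when rare; the interior point is a saddle.

unstable coexistence (outcome depends on initial conditions)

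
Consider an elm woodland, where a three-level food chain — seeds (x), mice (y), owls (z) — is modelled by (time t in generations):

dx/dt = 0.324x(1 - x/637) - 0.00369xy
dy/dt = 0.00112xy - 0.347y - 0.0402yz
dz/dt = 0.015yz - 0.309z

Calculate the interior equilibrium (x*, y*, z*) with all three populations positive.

From dz/dt = 0: 0.015y* = 0.309, so y* = 20.6.
From dx/dt = 0: 0.324(1 - x*/637) = 0.00369·20.6, giving x* = 637·(1 - 0.235) = 488.
From dy/dt = 0: 0.00112·488 - 0.347 = 0.0402z*, so z* = 0.199/0.0402 = 4.95.

x* ≈ 488, y* ≈ 20.6, z* ≈ 4.95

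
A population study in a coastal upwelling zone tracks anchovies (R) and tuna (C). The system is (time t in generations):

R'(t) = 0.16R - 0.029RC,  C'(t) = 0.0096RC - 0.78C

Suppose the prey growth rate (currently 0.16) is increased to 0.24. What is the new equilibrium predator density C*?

At the interior fixed point, setting dR/dt = 0 with R > 0 fixes C* = (prey growth rate)/(RC coefficient) — independent of the other coefficients.
With the change, C* = 0.24/0.029 = 8.28; it rises from 5.52.

C* ≈ 8.28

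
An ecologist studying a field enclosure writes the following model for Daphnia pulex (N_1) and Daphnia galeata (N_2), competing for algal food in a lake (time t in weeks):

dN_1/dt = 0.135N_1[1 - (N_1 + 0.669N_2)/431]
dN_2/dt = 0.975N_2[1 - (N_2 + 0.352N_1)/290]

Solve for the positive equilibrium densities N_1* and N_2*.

Setting both brackets to zero gives the nullclines N_1 + 0.669N_2 = 431 and 0.352N_1 + N_2 = 290.
Substituting N_2 = 290 - 0.352N_1 into the first: N_1(1 - 0.669·0.352) = 431 - 0.669·290.
So N_1* = 237/0.765 = 310, and then N_2* = 290 - 0.352·310 = 181.

N_1* ≈ 310, N_2* ≈ 181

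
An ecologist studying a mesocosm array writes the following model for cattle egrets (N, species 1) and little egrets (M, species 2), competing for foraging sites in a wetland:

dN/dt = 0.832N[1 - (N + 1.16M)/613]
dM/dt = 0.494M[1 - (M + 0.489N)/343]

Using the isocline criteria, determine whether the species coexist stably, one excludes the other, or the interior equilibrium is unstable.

Compare the nullcline intercepts: K1/α12 = 613/1.16 = 528 > K2 = 343; K2/α21 = 343/0.489 = 701 > K1 = 613.
Since both inequalities hold, each species can invade when rare, so the interior equilibrium is stable.

stable coexistence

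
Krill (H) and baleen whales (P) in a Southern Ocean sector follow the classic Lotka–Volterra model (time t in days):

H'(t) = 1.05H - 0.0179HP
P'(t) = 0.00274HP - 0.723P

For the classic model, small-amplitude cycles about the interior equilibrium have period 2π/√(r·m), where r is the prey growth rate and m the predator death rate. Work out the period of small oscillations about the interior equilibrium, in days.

Here r = 1.05 and m = 0.723, so r·m = 0.759.
ω = √0.759 = 0.871 per day, hence T = 2π/ω ≈ 7.21 days.

T ≈ 7.21 days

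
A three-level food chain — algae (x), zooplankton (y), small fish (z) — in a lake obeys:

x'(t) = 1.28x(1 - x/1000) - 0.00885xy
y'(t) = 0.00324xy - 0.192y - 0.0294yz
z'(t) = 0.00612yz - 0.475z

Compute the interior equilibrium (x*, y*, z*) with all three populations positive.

From dz/dt = 0: 0.00612y* = 0.475, so y* = 77.6.
From dx/dt = 0: 1.28(1 - x*/1000) = 0.00885·77.6, giving x* = 1000·(1 - 0.537) = 463.
From dy/dt = 0: 0.00324·463 - 0.192 = 0.0294z*, so z* = 1.31/0.0294 = 44.5.

x* ≈ 463, y* ≈ 77.6, z* ≈ 44.5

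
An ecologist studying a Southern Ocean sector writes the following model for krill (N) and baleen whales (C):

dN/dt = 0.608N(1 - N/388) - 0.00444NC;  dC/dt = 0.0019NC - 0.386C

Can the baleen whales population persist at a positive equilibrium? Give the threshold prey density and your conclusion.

The predator equation gives dC/dt > 0 only when N > 0.386/0.0019 = 203.
Without the predator, N → K = 388. Since 388 > 203, the predator can invade and persist.

Threshold N = 203; K > 203, so yes, the predator persists.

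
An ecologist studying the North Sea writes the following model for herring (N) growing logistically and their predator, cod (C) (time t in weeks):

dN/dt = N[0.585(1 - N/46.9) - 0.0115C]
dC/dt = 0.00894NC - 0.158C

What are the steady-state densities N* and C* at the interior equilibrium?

N* ≈ 17.7, C* ≈ 31.7

From dC/dt = 0 with C > 0: 0.00894N* = 0.158, so N* = 17.7.
Substitute into dN/dt = 0: 0.585(1 - 17.7/46.9) = 0.0115C*.
The bracket is 0.623, giving C* = 0.365/0.0115 = 31.7.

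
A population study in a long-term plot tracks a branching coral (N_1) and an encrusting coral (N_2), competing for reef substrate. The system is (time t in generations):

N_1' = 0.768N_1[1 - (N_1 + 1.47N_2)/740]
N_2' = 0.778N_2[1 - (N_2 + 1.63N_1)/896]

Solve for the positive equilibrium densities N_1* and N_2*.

Setting both brackets to zero gives the nullclines N_1 + 1.47N_2 = 740 and 1.63N_1 + N_2 = 896.
Substituting N_2 = 896 - 1.63N_1 into the first: N_1(1 - 1.47·1.63) = 740 - 1.47·896.
So N_1* = -577/-1.4 = 413, and then N_2* = 896 - 1.63·413 = 222.

N_1* ≈ 413, N_2* ≈ 222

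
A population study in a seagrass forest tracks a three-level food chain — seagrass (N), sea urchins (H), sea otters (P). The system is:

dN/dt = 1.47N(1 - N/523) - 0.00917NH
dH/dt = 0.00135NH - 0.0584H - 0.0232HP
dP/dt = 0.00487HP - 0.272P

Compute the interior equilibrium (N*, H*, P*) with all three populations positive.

From dP/dt = 0: 0.00487H* = 0.272, so H* = 55.9.
From dN/dt = 0: 1.47(1 - N*/523) = 0.00917·55.9, giving N* = 523·(1 - 0.348) = 341.
From dH/dt = 0: 0.00135·341 - 0.0584 = 0.0232P*, so P* = 0.402/0.0232 = 17.3.

N* ≈ 341, H* ≈ 55.9, P* ≈ 17.3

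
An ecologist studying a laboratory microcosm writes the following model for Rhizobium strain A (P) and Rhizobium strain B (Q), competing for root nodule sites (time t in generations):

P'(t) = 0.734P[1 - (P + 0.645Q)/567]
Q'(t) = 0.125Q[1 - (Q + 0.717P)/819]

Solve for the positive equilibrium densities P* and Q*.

P* ≈ 72.1, Q* ≈ 767

Setting both brackets to zero gives the nullclines P + 0.645Q = 567 and 0.717P + Q = 819.
Substituting Q = 819 - 0.717P into the first: P(1 - 0.645·0.717) = 567 - 0.645·819.
So P* = 38.7/0.538 = 72.1, and then Q* = 819 - 0.717·72.1 = 767.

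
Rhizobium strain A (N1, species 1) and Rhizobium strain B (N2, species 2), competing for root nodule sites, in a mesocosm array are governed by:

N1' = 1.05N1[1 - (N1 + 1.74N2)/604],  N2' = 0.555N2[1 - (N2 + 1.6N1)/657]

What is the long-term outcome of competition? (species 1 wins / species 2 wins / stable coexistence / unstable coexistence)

unstable coexistence (outcome depends on initial conditions)

Compare the nullcline intercepts: K1/α12 = 604/1.74 = 347 < K2 = 657; K2/α21 = 657/1.6 = 411 < K1 = 604.
Since both are reversed, neither can invade when rare; the interior point is a saddle.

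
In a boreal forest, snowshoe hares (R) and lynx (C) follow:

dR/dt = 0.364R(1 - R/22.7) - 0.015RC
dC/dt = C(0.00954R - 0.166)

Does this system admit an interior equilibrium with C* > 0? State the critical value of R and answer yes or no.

Threshold R = 17.4; K > 17.4, so yes, the predator persists.

The predator equation gives dC/dt > 0 only when R > 0.166/0.00954 = 17.4.
Without the predator, R → K = 22.7. Since 22.7 > 17.4, the predator can invade and persist.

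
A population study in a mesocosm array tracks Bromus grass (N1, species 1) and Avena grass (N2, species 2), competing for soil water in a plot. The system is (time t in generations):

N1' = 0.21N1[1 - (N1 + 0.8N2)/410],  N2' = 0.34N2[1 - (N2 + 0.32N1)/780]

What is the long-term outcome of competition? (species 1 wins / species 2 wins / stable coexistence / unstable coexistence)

species 2 excludes species 1

Compare the nullcline intercepts: K1/α12 = 410/0.8 = 512 < K2 = 780; K2/α21 = 780/0.32 = 2440 > K1 = 410.
Since the inequalities point opposite ways, species 2 can invade but species 1 cannot.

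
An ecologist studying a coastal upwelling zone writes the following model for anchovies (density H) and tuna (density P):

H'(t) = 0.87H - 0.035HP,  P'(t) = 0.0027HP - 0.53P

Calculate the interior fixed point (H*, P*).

H* ≈ 196, P* ≈ 24.9

Set dP/dt = 0 with P > 0: 0.0027H - 0.53 = 0, so H* = 0.53/0.0027 = 196.
Set dH/dt = 0 with H > 0: 0.87 - 0.035P = 0, so P* = 0.87/0.035 = 24.9.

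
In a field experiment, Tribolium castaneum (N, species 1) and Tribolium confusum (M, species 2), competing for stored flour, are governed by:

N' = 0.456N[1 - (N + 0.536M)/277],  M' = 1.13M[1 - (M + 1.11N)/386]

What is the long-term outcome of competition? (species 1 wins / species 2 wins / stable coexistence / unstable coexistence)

stable coexistence

Compare the nullcline intercepts: K1/α12 = 277/0.536 = 517 > K2 = 386; K2/α21 = 386/1.11 = 348 > K1 = 277.
Since both inequalities hold, each species can invade when rare, so the interior equilibrium is stable.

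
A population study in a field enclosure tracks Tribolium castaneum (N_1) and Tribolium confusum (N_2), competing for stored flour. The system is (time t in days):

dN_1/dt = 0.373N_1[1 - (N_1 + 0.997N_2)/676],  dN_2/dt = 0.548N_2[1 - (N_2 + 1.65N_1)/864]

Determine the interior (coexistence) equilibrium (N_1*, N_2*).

Setting both brackets to zero gives the nullclines N_1 + 0.997N_2 = 676 and 1.65N_1 + N_2 = 864.
Substituting N_2 = 864 - 1.65N_1 into the first: N_1(1 - 0.997·1.65) = 676 - 0.997·864.
So N_1* = -185/-0.645 = 287, and then N_2* = 864 - 1.65·287 = 390.

N_1* ≈ 287, N_2* ≈ 390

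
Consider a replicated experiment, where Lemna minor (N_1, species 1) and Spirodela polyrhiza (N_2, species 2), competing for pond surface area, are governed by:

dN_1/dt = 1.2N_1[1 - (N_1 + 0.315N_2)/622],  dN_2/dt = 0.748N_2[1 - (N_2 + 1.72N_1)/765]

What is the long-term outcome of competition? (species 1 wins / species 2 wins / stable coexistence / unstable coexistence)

Compare the nullcline intercepts: K1/α12 = 622/0.315 = 1970 > K2 = 765; K2/α21 = 765/1.72 = 445 < K1 = 622.
Since the inequalities point opposite ways, species 1 can invade but species 2 cannot.

species 1 excludes species 2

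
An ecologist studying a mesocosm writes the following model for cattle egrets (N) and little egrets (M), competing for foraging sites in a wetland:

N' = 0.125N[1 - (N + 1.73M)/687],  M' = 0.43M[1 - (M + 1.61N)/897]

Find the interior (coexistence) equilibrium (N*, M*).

N* ≈ 484, M* ≈ 117

Setting both brackets to zero gives the nullclines N + 1.73M = 687 and 1.61N + M = 897.
Substituting M = 897 - 1.61N into the first: N(1 - 1.73·1.61) = 687 - 1.73·897.
So N* = -865/-1.79 = 484, and then M* = 897 - 1.61·484 = 117.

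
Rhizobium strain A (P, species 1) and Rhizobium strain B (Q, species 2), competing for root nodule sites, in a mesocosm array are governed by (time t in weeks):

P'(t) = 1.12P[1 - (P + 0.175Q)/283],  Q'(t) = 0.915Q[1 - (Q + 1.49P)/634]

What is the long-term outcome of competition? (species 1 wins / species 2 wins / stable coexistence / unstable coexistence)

stable coexistence

Compare the nullcline intercepts: K1/α12 = 283/0.175 = 1620 > K2 = 634; K2/α21 = 634/1.49 = 426 > K1 = 283.
Since both inequalities hold, each species can invade when rare, so the interior equilibrium is stable.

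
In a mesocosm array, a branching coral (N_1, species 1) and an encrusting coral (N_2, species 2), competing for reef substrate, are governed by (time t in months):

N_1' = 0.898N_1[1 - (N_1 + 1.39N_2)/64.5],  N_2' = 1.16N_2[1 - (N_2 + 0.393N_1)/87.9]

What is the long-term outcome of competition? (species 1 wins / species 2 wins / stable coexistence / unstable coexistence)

Compare the nullcline intercepts: K1/α12 = 64.5/1.39 = 46.4 < K2 = 87.9; K2/α21 = 87.9/0.393 = 224 > K1 = 64.5.
Since the inequalities point opposite ways, species 2 can invade but species 1 cannot.

species 2 excludes species 1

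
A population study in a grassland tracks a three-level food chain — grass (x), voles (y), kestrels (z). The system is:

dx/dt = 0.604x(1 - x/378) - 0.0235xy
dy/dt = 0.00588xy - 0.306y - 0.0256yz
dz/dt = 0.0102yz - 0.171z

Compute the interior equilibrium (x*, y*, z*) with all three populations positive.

From dz/dt = 0: 0.0102y* = 0.171, so y* = 16.8.
From dx/dt = 0: 0.604(1 - x*/378) = 0.0235·16.8, giving x* = 378·(1 - 0.652) = 131.
From dy/dt = 0: 0.00588·131 - 0.306 = 0.0256z*, so z* = 0.467/0.0256 = 18.2.

x* ≈ 131, y* ≈ 16.8, z* ≈ 18.2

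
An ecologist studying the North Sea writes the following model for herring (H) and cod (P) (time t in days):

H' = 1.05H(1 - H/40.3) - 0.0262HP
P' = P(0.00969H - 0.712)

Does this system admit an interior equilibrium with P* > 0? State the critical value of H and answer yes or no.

Threshold H = 73.5; K < 73.5, so no, the predator goes extinct.

The predator equation gives dP/dt > 0 only when H > 0.712/0.00969 = 73.5.
Without the predator, H → K = 40.3. Since 40.3 < 73.5, the predator cannot invade.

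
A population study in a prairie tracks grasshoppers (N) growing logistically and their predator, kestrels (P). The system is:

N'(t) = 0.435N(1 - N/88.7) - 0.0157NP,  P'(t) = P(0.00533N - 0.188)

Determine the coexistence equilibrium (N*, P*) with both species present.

N* ≈ 35.3, P* ≈ 16.7

From dP/dt = 0 with P > 0: 0.00533N* = 0.188, so N* = 35.3.
Substitute into dN/dt = 0: 0.435(1 - 35.3/88.7) = 0.0157P*.
The bracket is 0.602, giving P* = 0.262/0.0157 = 16.7.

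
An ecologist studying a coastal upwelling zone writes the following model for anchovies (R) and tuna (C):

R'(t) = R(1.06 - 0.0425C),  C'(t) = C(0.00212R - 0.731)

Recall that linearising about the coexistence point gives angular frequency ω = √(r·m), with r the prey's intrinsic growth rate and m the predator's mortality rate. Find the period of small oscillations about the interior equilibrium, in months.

T ≈ 7.14 months

Here r = 1.06 and m = 0.731, so r·m = 0.775.
ω = √0.775 = 0.88 per month, hence T = 2π/ω ≈ 7.14 months.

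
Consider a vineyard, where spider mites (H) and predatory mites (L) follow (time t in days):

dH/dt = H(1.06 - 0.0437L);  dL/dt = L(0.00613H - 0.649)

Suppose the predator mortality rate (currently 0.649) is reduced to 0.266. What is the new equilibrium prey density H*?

At the interior fixed point, setting dL/dt = 0 with L > 0 fixes H* = (predator death rate)/(HL coefficient) — independent of the other coefficients.
With the change, H* = 0.266/0.00613 = 43.4; it falls from 106.

H* ≈ 43.4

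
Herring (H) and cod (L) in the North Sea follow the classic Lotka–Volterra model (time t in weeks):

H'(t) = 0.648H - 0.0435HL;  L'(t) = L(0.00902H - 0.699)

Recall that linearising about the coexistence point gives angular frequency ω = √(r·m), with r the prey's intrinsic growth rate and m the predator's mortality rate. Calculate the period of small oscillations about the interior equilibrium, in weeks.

Here r = 0.648 and m = 0.699, so r·m = 0.453.
ω = √0.453 = 0.673 per week, hence T = 2π/ω ≈ 9.34 weeks.

T ≈ 9.34 weeks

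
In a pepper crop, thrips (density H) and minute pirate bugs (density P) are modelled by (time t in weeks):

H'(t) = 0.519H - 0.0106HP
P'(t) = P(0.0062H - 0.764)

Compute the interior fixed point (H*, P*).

H* ≈ 123, P* ≈ 49

Set dP/dt = 0 with P > 0: 0.0062H - 0.764 = 0, so H* = 0.764/0.0062 = 123.
Set dH/dt = 0 with H > 0: 0.519 - 0.0106P = 0, so P* = 0.519/0.0106 = 49.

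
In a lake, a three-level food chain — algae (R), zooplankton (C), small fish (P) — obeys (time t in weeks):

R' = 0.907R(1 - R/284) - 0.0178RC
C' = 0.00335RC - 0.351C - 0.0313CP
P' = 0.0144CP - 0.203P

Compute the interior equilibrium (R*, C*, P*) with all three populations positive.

From dP/dt = 0: 0.0144C* = 0.203, so C* = 14.1.
From dR/dt = 0: 0.907(1 - R*/284) = 0.0178·14.1, giving R* = 284·(1 - 0.277) = 205.
From dC/dt = 0: 0.00335·205 - 0.351 = 0.0313P*, so P* = 0.337/0.0313 = 10.8.

R* ≈ 205, C* ≈ 14.1, P* ≈ 10.8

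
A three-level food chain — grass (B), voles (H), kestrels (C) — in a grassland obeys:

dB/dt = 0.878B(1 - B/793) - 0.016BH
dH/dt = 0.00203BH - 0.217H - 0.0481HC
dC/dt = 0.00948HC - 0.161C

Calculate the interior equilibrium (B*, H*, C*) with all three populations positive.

From dC/dt = 0: 0.00948H* = 0.161, so H* = 17.
From dB/dt = 0: 0.878(1 - B*/793) = 0.016·17, giving B* = 793·(1 - 0.309) = 548.
From dH/dt = 0: 0.00203·548 - 0.217 = 0.0481C*, so C* = 0.895/0.0481 = 18.6.

B* ≈ 548, H* ≈ 17, C* ≈ 18.6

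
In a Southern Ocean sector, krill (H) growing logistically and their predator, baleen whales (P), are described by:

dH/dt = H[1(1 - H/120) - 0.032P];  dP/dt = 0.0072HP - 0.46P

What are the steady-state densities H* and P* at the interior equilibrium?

From dP/dt = 0 with P > 0: 0.0072H* = 0.46, so H* = 63.9.
Substitute into dH/dt = 0: 1(1 - 63.9/120) = 0.032P*.
The bracket is 0.468, giving P* = 0.468/0.032 = 14.6.

H* ≈ 63.9, P* ≈ 14.6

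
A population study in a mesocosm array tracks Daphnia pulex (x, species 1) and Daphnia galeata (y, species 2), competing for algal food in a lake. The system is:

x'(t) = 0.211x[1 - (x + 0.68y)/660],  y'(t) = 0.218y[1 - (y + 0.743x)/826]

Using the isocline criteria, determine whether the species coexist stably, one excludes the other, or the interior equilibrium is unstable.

stable coexistence

Compare the nullcline intercepts: K1/α12 = 660/0.68 = 971 > K2 = 826; K2/α21 = 826/0.743 = 1110 > K1 = 660.
Since both inequalities hold, each species can invade when rare, so the interior equilibrium is stable.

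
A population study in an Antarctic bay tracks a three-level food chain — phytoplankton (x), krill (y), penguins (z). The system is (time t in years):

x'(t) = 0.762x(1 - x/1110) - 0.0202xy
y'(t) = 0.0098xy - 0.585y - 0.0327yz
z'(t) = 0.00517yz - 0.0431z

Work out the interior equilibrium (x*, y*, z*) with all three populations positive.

x* ≈ 865, y* ≈ 8.34, z* ≈ 241

From dz/dt = 0: 0.00517y* = 0.0431, so y* = 8.34.
From dx/dt = 0: 0.762(1 - x*/1110) = 0.0202·8.34, giving x* = 1110·(1 - 0.221) = 865.
From dy/dt = 0: 0.0098·865 - 0.585 = 0.0327z*, so z* = 7.89/0.0327 = 241.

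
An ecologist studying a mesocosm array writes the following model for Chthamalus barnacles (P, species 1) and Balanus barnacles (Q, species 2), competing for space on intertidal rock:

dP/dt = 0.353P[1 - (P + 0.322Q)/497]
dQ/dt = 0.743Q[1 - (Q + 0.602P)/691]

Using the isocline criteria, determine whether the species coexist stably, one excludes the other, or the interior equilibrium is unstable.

stable coexistence

Compare the nullcline intercepts: K1/α12 = 497/0.322 = 1540 > K2 = 691; K2/α21 = 691/0.602 = 1150 > K1 = 497.
Since both inequalities hold, each species can invade when rare, so the interior equilibrium is stable.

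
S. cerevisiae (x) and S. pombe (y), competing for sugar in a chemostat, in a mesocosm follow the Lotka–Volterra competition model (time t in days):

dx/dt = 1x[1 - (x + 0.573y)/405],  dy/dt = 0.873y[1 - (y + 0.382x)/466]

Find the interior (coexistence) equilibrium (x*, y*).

Setting both brackets to zero gives the nullclines x + 0.573y = 405 and 0.382x + y = 466.
Substituting y = 466 - 0.382x into the first: x(1 - 0.573·0.382) = 405 - 0.573·466.
So x* = 138/0.781 = 177, and then y* = 466 - 0.382·177 = 399.

x* ≈ 177, y* ≈ 399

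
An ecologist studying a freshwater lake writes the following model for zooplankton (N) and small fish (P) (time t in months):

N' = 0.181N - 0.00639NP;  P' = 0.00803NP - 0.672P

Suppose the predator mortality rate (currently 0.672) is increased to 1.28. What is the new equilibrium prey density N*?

N* ≈ 159

At the interior fixed point, setting dP/dt = 0 with P > 0 fixes N* = (predator death rate)/(NP coefficient) — independent of the other coefficients.
With the change, N* = 1.28/0.00803 = 159; it rises from 83.7.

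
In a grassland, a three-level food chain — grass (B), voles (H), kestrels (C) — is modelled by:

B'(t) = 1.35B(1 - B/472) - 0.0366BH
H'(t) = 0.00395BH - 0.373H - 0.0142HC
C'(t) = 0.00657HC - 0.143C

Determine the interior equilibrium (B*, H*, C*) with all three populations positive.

From dC/dt = 0: 0.00657H* = 0.143, so H* = 21.8.
From dB/dt = 0: 1.35(1 - B*/472) = 0.0366·21.8, giving B* = 472·(1 - 0.59) = 193.
From dH/dt = 0: 0.00395·193 - 0.373 = 0.0142C*, so C* = 0.391/0.0142 = 27.6.

B* ≈ 193, H* ≈ 21.8, C* ≈ 27.6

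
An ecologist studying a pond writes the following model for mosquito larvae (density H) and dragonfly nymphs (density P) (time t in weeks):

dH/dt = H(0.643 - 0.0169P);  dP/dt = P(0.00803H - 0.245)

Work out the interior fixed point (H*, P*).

H* ≈ 30.5, P* ≈ 38

Set dP/dt = 0 with P > 0: 0.00803H - 0.245 = 0, so H* = 0.245/0.00803 = 30.5.
Set dH/dt = 0 with H > 0: 0.643 - 0.0169P = 0, so P* = 0.643/0.0169 = 38.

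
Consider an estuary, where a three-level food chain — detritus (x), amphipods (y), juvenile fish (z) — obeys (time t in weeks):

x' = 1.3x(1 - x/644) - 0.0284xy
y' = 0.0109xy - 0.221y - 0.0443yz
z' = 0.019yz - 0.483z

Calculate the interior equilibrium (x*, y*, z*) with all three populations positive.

From dz/dt = 0: 0.019y* = 0.483, so y* = 25.4.
From dx/dt = 0: 1.3(1 - x*/644) = 0.0284·25.4, giving x* = 644·(1 - 0.555) = 286.
From dy/dt = 0: 0.0109·286 - 0.221 = 0.0443z*, so z* = 2.9/0.0443 = 65.5.

x* ≈ 286, y* ≈ 25.4, z* ≈ 65.5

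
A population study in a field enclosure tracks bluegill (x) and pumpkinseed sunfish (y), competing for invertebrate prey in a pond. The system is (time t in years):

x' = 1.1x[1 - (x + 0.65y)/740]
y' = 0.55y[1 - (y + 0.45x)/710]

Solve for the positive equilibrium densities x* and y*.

Setting both brackets to zero gives the nullclines x + 0.65y = 740 and 0.45x + y = 710.
Substituting y = 710 - 0.45x into the first: x(1 - 0.65·0.45) = 740 - 0.65·710.
So x* = 278/0.708 = 394, and then y* = 710 - 0.45·394 = 533.

x* ≈ 394, y* ≈ 533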